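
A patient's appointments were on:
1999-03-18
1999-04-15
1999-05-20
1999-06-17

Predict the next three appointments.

Gaps: 28, 35, 28 days — a mix of 28 and 35. Every date is a Thursday.
Each is the 3rd Thursday of its month.
July 1999 — 3rd Thursday is 1999-07-15.
3rd Thursday of August 1999: 1999-08-19.
3rd Thursday of September 1999: 1999-09-16.

1999-07-15, 1999-08-19, 1999-09-16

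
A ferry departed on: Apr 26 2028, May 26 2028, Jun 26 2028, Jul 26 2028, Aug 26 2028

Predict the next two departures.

Each date is the 26th; the gaps (30, 31, 30, 31) track the month lengths.
The rule is the 26th of each month.
September 2028: Sep 26 2028.
Next: October 2028 → Oct 26 2028.

Sep 26 2028, Oct 26 2028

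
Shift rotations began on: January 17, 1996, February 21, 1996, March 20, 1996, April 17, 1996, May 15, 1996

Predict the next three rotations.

June 19, 1996; July 17, 1996; August 21, 1996

All dates are Wednesdays, 35, 28, 28, 28 days apart.
Specifically, the 3rd Wednesday of each month.
3rd Wednesday of June 1996: June 19, 1996.
July 1996 — 3rd Wednesday is July 17, 1996.
3rd Wednesday of August 1996: August 21, 1996.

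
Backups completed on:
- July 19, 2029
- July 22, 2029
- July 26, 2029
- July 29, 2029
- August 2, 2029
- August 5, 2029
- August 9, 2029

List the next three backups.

August 12, 2029; August 16, 2029; August 19, 2029

Every event lands on a Thursday or Sunday (gaps cycle 3, 4, 3, 4, 3, 4).
So the schedule is: every Thursday and Sunday.
The following Sunday is August 12, 2029.
The following Thursday is August 16, 2029.
Next Sunday: August 19, 2029.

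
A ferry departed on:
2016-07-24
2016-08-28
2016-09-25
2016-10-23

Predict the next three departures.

2016-11-27, 2016-12-25, 2017-01-22

Gaps: 35, 28, 28 days — a mix of 28 and 35. Every date is a Sunday.
Each is the 4th Sunday of its month.
November 2016 — 4th Sunday is 2016-11-27.
December 2016 — 4th Sunday is 2016-12-25.
4th Sunday of January 2017: 2017-01-22.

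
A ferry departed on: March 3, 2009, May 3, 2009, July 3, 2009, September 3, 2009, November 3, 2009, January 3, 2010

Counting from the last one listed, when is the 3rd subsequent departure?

The day-of-month is always 3 (61, 61, 62, 61, 61 days between events).
So this recurs on the 3rd of every 2 months.
March 2010: March 3, 2010.
Next: May 2010 → May 3, 2010.
Next: July 2010 → July 3, 2010.

July 3, 2010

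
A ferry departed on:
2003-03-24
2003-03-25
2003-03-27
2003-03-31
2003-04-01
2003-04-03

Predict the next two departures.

The gap pattern 1, 2, 4, 1, 2 repeats every 3 events.
These are the Mondays, Tuesdays and Thursdays of each week.
The following Monday is 2003-04-07.
The following Tuesday is 2003-04-08.

2003-04-07, 2003-04-08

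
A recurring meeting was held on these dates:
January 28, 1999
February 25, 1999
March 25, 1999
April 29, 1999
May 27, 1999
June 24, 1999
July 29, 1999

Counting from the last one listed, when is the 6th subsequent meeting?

All Thursdays; the gaps (28, 28, 35, 28, 28, 35) vary with month length.
This is the last Thursday of each month.
August 1999 ends with Thursday August 26, 1999.
September 1999 ends with Thursday September 30, 1999.
Last Thursday of October 1999: October 28, 1999.
Last Thursday of November 1999: November 25, 1999.
December 1999 ends with Thursday December 30, 1999.
Last Thursday of January 2000: January 27, 2000.

January 27, 2000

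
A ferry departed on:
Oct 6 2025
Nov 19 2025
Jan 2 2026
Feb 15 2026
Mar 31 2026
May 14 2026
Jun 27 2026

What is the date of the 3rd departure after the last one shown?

Nov 6 2026

The spacing is 44, 44, 44, 44, 44, 44 days — always 44 days.
Jun 27 2026 + 44 days = Aug 10 2026.
Aug 10 2026 + 44 days = Sep 23 2026.
Sep 23 2026 + 44 days = Nov 6 2026.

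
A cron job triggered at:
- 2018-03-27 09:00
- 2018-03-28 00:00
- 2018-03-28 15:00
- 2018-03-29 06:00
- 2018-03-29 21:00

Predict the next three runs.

The interval is a steady 15 hours (15, 15, 15, 15).
2018-03-29 21:00 + 15 h = 2018-03-30 12:00.
2018-03-30 12:00 + 15 h = 2018-03-31 03:00.
2018-03-31 03:00 + 15 h = 2018-03-31 18:00.

2018-03-30 12:00, 2018-03-31 03:00, 2018-03-31 18:00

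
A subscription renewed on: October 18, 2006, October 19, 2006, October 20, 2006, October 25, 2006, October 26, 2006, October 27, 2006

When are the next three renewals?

November 1, 2006; November 2, 2006; November 3, 2006

Every event lands on a Wednesday or Thursday or Friday (gaps cycle 1, 1, 5, 1, 1).
So the schedule is: every Wednesday, Thursday and Friday.
The following Wednesday is November 1, 2006.
Next Thursday: November 2, 2006.
The following Friday is November 3, 2006.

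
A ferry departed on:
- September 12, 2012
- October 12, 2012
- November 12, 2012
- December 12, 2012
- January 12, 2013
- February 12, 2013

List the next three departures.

Each date is the 12th; the gaps (30, 31, 30, 31, 31) track the month lengths.
The rule is the 12th of each month.
Next: March 2013 → March 12, 2013.
Next: April 2013 → April 12, 2013.
Next: May 2013 → May 12, 2013.

March 12, 2013; April 12, 2013; May 12, 2013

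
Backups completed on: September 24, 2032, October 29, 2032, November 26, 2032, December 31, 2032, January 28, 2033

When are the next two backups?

February 25, 2033; March 25, 2033

These are Fridays with 35, 28, 35, 28-day gaps.
Each is the final Friday of its month — October 29, 2032 is past the 28th, so '4th Friday' doesn't fit.
February 2033 ends with Friday February 25, 2033.
Last Friday of March 2033: March 25, 2033.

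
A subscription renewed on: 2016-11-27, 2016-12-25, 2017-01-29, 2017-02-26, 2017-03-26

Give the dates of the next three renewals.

2017-04-30, 2017-05-28, 2017-06-25

All Sundays; the gaps (28, 35, 28, 28) vary with month length.
This is the last Sunday of each month.
April 2017 ends with Sunday 2017-04-30.
Last Sunday of May 2017: 2017-05-28.
Last Sunday of June 2017: 2017-06-25.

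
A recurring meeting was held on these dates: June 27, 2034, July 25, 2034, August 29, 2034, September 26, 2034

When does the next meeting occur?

All Tuesdays; the gaps (28, 35, 28) vary with month length.
This is the last Tuesday of each month.
October 2034 ends with Tuesday October 31, 2034.

October 31, 2034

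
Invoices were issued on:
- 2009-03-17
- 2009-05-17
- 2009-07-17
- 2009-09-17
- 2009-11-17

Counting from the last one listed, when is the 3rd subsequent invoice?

Gaps: 61, 61, 62, 61 days — not constant. Every event is on the 17th of the month.
Pattern: the 17th of every 2 months.
Next: January 2010 → 2010-01-17.
Next: March 2010 → 2010-03-17.
May 2010: 2010-05-17.

2010-05-17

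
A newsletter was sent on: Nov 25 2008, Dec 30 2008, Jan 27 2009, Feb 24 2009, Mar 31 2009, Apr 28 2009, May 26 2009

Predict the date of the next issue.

Jun 30 2009

Every date is a Tuesday; gaps 35, 28, 28, 35, 28, 28 days.
Each is the last Tuesday of its month (at least one falls on the 29th or later, ruling out '4th Tuesday').
Last Tuesday of June 2009: Jun 30 2009.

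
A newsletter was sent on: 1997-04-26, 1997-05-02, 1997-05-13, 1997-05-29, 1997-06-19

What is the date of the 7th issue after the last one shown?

Intervals are 6, 11, 16, 21 days — an arithmetic progression with common difference 5.
Next gap: 26 days. 1997-06-19 + 26 days = 1997-07-15.
Next gap: 31 days. 1997-07-15 + 31 days = 1997-08-15.
Next gap: 36 days. 1997-08-15 + 36 days = 1997-09-20.
Next gap: 41 days. 1997-09-20 + 41 days = 1997-10-31.
Next gap: 46 days. 1997-10-31 + 46 days = 1997-12-16.
Next gap: 51 days. 1997-12-16 + 51 days = 1998-02-05.
Next gap: 56 days. 1998-02-05 + 56 days = 1998-04-02.

1998-04-02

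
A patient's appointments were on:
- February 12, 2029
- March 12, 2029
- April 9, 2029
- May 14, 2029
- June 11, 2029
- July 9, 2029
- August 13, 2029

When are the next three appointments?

September 10, 2029; October 8, 2029; November 12, 2029

All dates are Mondays, 28, 28, 35, 28, 28, 35 days apart.
Specifically, the 2nd Monday of each month.
2nd Monday of September 2029: September 10, 2029.
October 2029 — 2nd Monday is October 8, 2029.
2nd Monday of November 2029: November 12, 2029.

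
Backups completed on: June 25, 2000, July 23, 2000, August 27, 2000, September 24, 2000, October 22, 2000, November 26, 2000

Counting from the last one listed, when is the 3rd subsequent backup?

All dates are Sundays, 28, 35, 28, 28, 35 days apart.
Specifically, the 4th Sunday of each month.
December 2000 — 4th Sunday is December 24, 2000.
4th Sunday of January 2001: January 28, 2001.
February 2001 — 4th Sunday is February 25, 2001.

February 25, 2001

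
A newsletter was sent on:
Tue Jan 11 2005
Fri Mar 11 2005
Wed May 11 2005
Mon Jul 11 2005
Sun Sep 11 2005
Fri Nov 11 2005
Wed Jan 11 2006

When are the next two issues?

Sat Mar 11 2006, Thu May 11 2006

The day-of-month is always 11 (59, 61, 61, 62, 61, 61 days between events).
So this recurs on the 11th of every 2 months.
March 2006: Sat Mar 11 2006.
May 2006: Thu May 11 2006.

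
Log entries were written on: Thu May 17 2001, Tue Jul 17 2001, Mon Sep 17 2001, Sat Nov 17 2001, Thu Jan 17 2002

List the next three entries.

Sun Mar 17 2002, Fri May 17 2002, Wed Jul 17 2002

The day-of-month is always 17 (61, 62, 61, 61 days between events).
So this recurs on the 17th of every 2 months.
Next: March 2002 → Sun Mar 17 2002.
Next: May 2002 → Fri May 17 2002.
Next: July 2002 → Wed Jul 17 2002.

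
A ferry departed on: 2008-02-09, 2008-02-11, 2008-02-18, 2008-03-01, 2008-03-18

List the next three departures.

2008-04-09, 2008-05-06, 2008-06-07

Intervals are 2, 7, 12, 17 days — an arithmetic progression with common difference 5.
Next gap: 22 days. 2008-03-18 + 22 days = 2008-04-09.
Next gap: 27 days. 2008-04-09 + 27 days = 2008-05-06.
Next gap: 32 days. 2008-05-06 + 32 days = 2008-06-07.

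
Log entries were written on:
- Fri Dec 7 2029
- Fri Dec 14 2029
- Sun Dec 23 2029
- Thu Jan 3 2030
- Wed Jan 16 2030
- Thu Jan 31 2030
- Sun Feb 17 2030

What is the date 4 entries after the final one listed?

Thu May 16 2030

The spacing grows by 2 each time: 7, 9, 11, 13, 15, 17 days.
Next gap: 19 days. Sun Feb 17 2030 + 19 days = Fri Mar 8 2030.
Next gap: 21 days. Fri Mar 8 2030 + 21 days = Fri Mar 29 2030.
Next gap: 23 days. Fri Mar 29 2030 + 23 days = Sun Apr 21 2030.
Next gap: 25 days. Sun Apr 21 2030 + 25 days = Thu May 16 2030.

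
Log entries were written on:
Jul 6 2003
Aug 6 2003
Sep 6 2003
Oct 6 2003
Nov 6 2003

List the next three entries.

Dec 6 2003, Jan 6 2004, Feb 6 2004

The day-of-month is always 6 (31, 31, 30, 31 days between events).
So this recurs on the 6th of each month.
December 2003: Dec 6 2003.
Next: January 2004 → Jan 6 2004.
Next: February 2004 → Feb 6 2004.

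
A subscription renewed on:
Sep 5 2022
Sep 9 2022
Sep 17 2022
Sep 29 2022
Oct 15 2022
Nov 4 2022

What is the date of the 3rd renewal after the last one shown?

Gaps: 4, 8, 12, 16, 20 days — each gap is 4 larger than the previous one.
Next gap: 24 days. Nov 4 2022 + 24 days = Nov 28 2022.
Next gap: 28 days. Nov 28 2022 + 28 days = Dec 26 2022.
Next gap: 32 days. Dec 26 2022 + 32 days = Jan 27 2023.

Jan 27 2023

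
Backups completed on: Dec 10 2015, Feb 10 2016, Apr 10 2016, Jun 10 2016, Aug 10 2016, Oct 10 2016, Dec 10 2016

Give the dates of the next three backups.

Feb 10 2017, Apr 10 2017, Jun 10 2017

Each date is the 10th; the gaps (62, 60, 61, 61, 61, 61) track the month lengths.
The rule is the 10th of every 2 months.
Next: February 2017 → Feb 10 2017.
Next: April 2017 → Apr 10 2017.
Next: June 2017 → Jun 10 2017.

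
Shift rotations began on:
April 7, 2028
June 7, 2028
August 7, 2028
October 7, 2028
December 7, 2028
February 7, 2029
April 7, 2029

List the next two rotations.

Gaps: 61, 61, 61, 61, 62, 59 days — not constant. Every event is on the 7th of the month.
Pattern: the 7th of every 2 months.
June 2029: June 7, 2029.
Next: August 2029 → August 7, 2029.

June 7, 2029; August 7, 2029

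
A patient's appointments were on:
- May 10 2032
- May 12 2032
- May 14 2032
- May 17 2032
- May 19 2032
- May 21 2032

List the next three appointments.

May 24 2032, May 26 2032, May 28 2032

Every event lands on a Monday or Wednesday or Friday (gaps cycle 2, 2, 3, 2, 2).
So the schedule is: every Monday, Wednesday and Friday.
Next Monday: May 24 2032.
The following Wednesday is May 26 2032.
Next Friday: May 28 2032.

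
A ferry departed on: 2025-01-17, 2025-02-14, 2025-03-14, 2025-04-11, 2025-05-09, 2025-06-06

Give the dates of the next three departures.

2025-07-04, 2025-08-01, 2025-08-29

The spacing is 28, 28, 28, 28, 28 days — always 28 days.
2025-06-06 + 28 days = 2025-07-04.
2025-07-04 + 28 days = 2025-08-01.
2025-08-01 + 28 days = 2025-08-29.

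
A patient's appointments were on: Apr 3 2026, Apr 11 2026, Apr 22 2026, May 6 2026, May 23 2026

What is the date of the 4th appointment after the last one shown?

Aug 29 2026

Intervals are 8, 11, 14, 17 days — an arithmetic progression with common difference 3.
Next gap: 20 days. May 23 2026 + 20 days = Jun 12 2026.
Next gap: 23 days. Jun 12 2026 + 23 days = Jul 5 2026.
Next gap: 26 days. Jul 5 2026 + 26 days = Jul 31 2026.
Next gap: 29 days. Jul 31 2026 + 29 days = Aug 29 2026.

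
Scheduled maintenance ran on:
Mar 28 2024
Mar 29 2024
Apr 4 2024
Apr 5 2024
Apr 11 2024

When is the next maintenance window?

Gaps: 1, 6, 1, 6 days — not constant, but cyclic with period 2.
The events fall on every Thursday and Friday.
Next Friday: Apr 12 2024.

Apr 12 2024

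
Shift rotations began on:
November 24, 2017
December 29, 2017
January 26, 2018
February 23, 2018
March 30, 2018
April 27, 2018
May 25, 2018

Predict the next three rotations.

June 29, 2018; July 27, 2018; August 31, 2018

These are Fridays with 35, 28, 28, 35, 28, 28-day gaps.
Each is the final Friday of its month — December 29, 2017 is past the 28th, so '4th Friday' doesn't fit.
Last Friday of June 2018: June 29, 2018.
Last Friday of July 2018: July 27, 2018.
Last Friday of August 2018: August 31, 2018.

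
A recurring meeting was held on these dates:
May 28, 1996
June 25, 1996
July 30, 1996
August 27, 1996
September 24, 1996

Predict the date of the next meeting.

These are Tuesdays with 28, 35, 28, 28-day gaps.
Each is the final Tuesday of its month — July 30, 1996 is past the 28th, so '4th Tuesday' doesn't fit.
October 1996 ends with Tuesday October 29, 1996.

October 29, 1996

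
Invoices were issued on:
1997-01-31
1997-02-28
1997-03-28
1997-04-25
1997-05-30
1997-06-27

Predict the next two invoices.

1997-07-25, 1997-08-29

Every date is a Friday; gaps 28, 28, 28, 35, 28 days.
Each is the last Friday of its month (at least one falls on the 29th or later, ruling out '4th Friday').
Last Friday of July 1997: 1997-07-25.
Last Friday of August 1997: 1997-08-29.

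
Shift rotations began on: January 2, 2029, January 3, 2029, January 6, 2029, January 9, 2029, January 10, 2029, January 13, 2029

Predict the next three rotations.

The gap pattern 1, 3, 3, 1, 3 repeats every 3 events.
These are the Tuesdays, Wednesdays and Saturdays of each week.
Next Tuesday: January 16, 2029.
The following Wednesday is January 17, 2029.
The following Saturday is January 20, 2029.

January 16, 2029; January 17, 2029; January 20, 2029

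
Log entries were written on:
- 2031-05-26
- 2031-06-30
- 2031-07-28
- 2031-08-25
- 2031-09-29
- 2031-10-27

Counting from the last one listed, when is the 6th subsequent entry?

2032-04-26

All Mondays; the gaps (35, 28, 28, 35, 28) vary with month length.
This is the last Monday of each month.
November 2031 ends with Monday 2031-11-24.
Last Monday of December 2031: 2031-12-29.
January 2032 ends with Monday 2032-01-26.
February 2032 ends with Monday 2032-02-23.
March 2032 ends with Monday 2032-03-29.
Last Monday of April 2032: 2032-04-26.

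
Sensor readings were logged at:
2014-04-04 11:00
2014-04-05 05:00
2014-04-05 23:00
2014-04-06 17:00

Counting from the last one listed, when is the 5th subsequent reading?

Spacing: 18, 18, 18 h — constant 18 h.
2014-04-06 17:00 + 18 h = 2014-04-07 11:00.
2014-04-07 11:00 + 18 h = 2014-04-08 05:00.
2014-04-08 05:00 + 18 h = 2014-04-08 23:00.
2014-04-08 23:00 + 18 h = 2014-04-09 17:00.
2014-04-09 17:00 + 18 h = 2014-04-10 11:00.

2014-04-10 11:00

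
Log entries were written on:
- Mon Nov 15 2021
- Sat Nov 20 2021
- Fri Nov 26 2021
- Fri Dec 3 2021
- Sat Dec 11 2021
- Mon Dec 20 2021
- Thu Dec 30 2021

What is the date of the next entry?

Intervals are 5, 6, 7, 8, 9, 10 days — an arithmetic progression with common difference 1.
Next gap: 11 days. Thu Dec 30 2021 + 11 days = Mon Jan 10 2022.

Mon Jan 10 2022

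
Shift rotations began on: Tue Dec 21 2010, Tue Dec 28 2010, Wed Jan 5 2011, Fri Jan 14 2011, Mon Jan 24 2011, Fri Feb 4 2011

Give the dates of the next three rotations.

The spacing grows by 1 each time: 7, 8, 9, 10, 11 days.
Next gap: 12 days. Fri Feb 4 2011 + 12 days = Wed Feb 16 2011.
Next gap: 13 days. Wed Feb 16 2011 + 13 days = Tue Mar 1 2011.
Next gap: 14 days. Tue Mar 1 2011 + 14 days = Tue Mar 15 2011.

Wed Feb 16 2011, Tue Mar 1 2011, Tue Mar 15 2011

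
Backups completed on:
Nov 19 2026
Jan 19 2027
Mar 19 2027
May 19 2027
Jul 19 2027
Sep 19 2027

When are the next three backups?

Nov 19 2027, Jan 19 2028, Mar 19 2028

Gaps: 61, 59, 61, 61, 62 days — not constant. Every event is on the 19th of the month.
Pattern: the 19th of every 2 months.
November 2027: Nov 19 2027.
Next: January 2028 → Jan 19 2028.
March 2028: Mar 19 2028.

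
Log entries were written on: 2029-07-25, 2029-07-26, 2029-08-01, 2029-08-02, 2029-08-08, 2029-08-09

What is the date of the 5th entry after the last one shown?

The gap pattern 1, 6, 1, 6, 1 repeats every 2 events.
These are the Wednesdays and Thursdays of each week.
Next Wednesday: 2029-08-15.
Next Thursday: 2029-08-16.
The following Wednesday is 2029-08-22.
The following Thursday is 2029-08-23.
The following Wednesday is 2029-08-29.

2029-08-29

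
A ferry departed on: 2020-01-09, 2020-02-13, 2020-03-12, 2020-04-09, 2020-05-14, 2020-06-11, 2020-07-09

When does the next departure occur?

These are Thursdays at 28- or 35-day spacing (35, 28, 28, 35, 28, 28).
The pattern: 2nd Thursday of the month.
August 2020 — 2nd Thursday is 2020-08-13.

2020-08-13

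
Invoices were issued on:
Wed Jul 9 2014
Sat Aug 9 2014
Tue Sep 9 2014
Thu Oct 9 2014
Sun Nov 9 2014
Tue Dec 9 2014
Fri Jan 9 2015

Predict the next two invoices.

The day-of-month is always 9 (31, 31, 30, 31, 30, 31 days between events).
So this recurs on the 9th of each month.
February 2015: Mon Feb 9 2015.
March 2015: Mon Mar 9 2015.

Mon Feb 9 2015, Mon Mar 9 2015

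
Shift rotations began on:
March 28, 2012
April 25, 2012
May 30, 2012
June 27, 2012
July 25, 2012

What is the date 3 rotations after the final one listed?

All Wednesdays; the gaps (28, 35, 28, 28) vary with month length.
This is the last Wednesday of each month.
Last Wednesday of August 2012: August 29, 2012.
Last Wednesday of September 2012: September 26, 2012.
Last Wednesday of October 2012: October 31, 2012.

October 31, 2012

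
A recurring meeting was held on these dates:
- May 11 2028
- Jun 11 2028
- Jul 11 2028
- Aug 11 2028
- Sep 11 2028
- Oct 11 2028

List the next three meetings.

Each date is the 11th; the gaps (31, 30, 31, 31, 30) track the month lengths.
The rule is the 11th of each month.
November 2028: Nov 11 2028.
Next: December 2028 → Dec 11 2028.
Next: January 2029 → Jan 11 2029.

Nov 11 2028, Dec 11 2028, Jan 11 2029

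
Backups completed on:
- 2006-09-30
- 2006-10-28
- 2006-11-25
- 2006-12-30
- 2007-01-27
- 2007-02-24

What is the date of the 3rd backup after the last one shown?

Every date is a Saturday; gaps 28, 28, 35, 28, 28 days.
Each is the last Saturday of its month (at least one falls on the 29th or later, ruling out '4th Saturday').
Last Saturday of March 2007: 2007-03-31.
April 2007 ends with Saturday 2007-04-28.
May 2007 ends with Saturday 2007-05-26.

2007-05-26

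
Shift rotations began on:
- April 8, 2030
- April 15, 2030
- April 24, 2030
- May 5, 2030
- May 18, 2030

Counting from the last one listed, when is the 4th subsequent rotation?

The spacing grows by 2 each time: 7, 9, 11, 13 days.
Next gap: 15 days. May 18, 2030 + 15 days = June 2, 2030.
Next gap: 17 days. June 2, 2030 + 17 days = June 19, 2030.
Next gap: 19 days. June 19, 2030 + 19 days = July 8, 2030.
Next gap: 21 days. July 8, 2030 + 21 days = July 29, 2030.

July 29, 2030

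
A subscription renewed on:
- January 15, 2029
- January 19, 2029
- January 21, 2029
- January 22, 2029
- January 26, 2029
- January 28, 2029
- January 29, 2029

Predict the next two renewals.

February 2, 2029; February 4, 2029

Gaps: 4, 2, 1, 4, 2, 1 days — not constant, but cyclic with period 3.
The events fall on every Monday, Friday and Sunday.
Next Friday: February 2, 2029.
Next Sunday: February 4, 2029.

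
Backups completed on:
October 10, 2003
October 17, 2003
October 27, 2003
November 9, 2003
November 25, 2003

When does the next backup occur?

Intervals are 7, 10, 13, 16 days — an arithmetic progression with common difference 3.
Next gap: 19 days. November 25, 2003 + 19 days = December 14, 2003.

December 14, 2003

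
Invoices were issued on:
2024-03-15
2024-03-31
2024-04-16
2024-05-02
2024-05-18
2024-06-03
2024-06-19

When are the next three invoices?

2024-07-05, 2024-07-21, 2024-08-06

Every event comes 16 days after the last (16, 16, 16, 16, 16, 16).
2024-06-19 + 16 days = 2024-07-05.
2024-07-05 + 16 days = 2024-07-21.
2024-07-21 + 16 days = 2024-08-06.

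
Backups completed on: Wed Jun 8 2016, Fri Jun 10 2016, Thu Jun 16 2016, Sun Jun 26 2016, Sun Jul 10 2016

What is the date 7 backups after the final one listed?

Gaps: 2, 6, 10, 14 days — each gap is 4 larger than the previous one.
Next gap: 18 days. Sun Jul 10 2016 + 18 days = Thu Jul 28 2016.
Next gap: 22 days. Thu Jul 28 2016 + 22 days = Fri Aug 19 2016.
Next gap: 26 days. Fri Aug 19 2016 + 26 days = Wed Sep 14 2016.
Next gap: 30 days. Wed Sep 14 2016 + 30 days = Fri Oct 14 2016.
Next gap: 34 days. Fri Oct 14 2016 + 34 days = Thu Nov 17 2016.
Next gap: 38 days. Thu Nov 17 2016 + 38 days = Sun Dec 25 2016.
Next gap: 42 days. Sun Dec 25 2016 + 42 days = Sun Feb 5 2017.

Sun Feb 5 2017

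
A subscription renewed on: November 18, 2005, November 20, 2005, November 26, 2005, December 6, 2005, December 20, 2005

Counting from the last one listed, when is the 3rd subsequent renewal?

Intervals are 2, 6, 10, 14 days — an arithmetic progression with common difference 4.
Next gap: 18 days. December 20, 2005 + 18 days = January 7, 2006.
Next gap: 22 days. January 7, 2006 + 22 days = January 29, 2006.
Next gap: 26 days. January 29, 2006 + 26 days = February 24, 2006.

February 24, 2006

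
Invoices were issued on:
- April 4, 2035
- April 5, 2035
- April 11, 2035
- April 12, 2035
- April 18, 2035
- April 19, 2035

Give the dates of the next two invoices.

April 25, 2035; April 26, 2035

Gaps: 1, 6, 1, 6, 1 days — not constant, but cyclic with period 2.
The events fall on every Wednesday and Thursday.
Next Wednesday: April 25, 2035.
Next Thursday: April 26, 2035.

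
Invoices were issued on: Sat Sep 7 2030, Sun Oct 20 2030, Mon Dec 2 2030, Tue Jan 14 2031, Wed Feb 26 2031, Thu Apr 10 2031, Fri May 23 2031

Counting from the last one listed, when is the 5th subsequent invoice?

Every event comes 43 days after the last (43, 43, 43, 43, 43, 43).
Fri May 23 2031 + 43 days = Sat Jul 5 2031.
Sat Jul 5 2031 + 43 days = Sun Aug 17 2031.
Sun Aug 17 2031 + 43 days = Mon Sep 29 2031.
Mon Sep 29 2031 + 43 days = Tue Nov 11 2031.
Tue Nov 11 2031 + 43 days = Wed Dec 24 2031.

Wed Dec 24 2031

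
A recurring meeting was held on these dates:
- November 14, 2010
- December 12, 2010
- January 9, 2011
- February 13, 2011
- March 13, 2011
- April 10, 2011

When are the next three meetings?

May 8, 2011; June 12, 2011; July 10, 2011

Gaps: 28, 28, 35, 28, 28 days — a mix of 28 and 35. Every date is a Sunday.
Each is the 2nd Sunday of its month.
2nd Sunday of May 2011: May 8, 2011.
June 2011 — 2nd Sunday is June 12, 2011.
2nd Sunday of July 2011: July 10, 2011.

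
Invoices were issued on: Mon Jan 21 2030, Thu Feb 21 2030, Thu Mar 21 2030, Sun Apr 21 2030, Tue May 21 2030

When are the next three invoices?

Fri Jun 21 2030, Sun Jul 21 2030, Wed Aug 21 2030

Each date is the 21st; the gaps (31, 28, 31, 30) track the month lengths.
The rule is the 21st of each month.
Next: June 2030 → Fri Jun 21 2030.
Next: July 2030 → Sun Jul 21 2030.
Next: August 2030 → Wed Aug 21 2030.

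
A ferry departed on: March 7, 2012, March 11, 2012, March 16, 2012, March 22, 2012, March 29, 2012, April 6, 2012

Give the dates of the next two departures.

April 15, 2012; April 25, 2012

The spacing grows by 1 each time: 4, 5, 6, 7, 8 days.
Next gap: 9 days. April 6, 2012 + 9 days = April 15, 2012.
Next gap: 10 days. April 15, 2012 + 10 days = April 25, 2012.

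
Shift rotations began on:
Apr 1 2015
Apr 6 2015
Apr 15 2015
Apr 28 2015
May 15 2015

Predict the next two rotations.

The spacing grows by 4 each time: 5, 9, 13, 17 days.
Next gap: 21 days. May 15 2015 + 21 days = Jun 5 2015.
Next gap: 25 days. Jun 5 2015 + 25 days = Jun 30 2015.

Jun 5 2015, Jun 30 2015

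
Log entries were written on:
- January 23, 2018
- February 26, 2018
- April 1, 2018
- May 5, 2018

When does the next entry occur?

June 8, 2018

Every event comes 34 days after the last (34, 34, 34).
May 5, 2018 + 34 days = June 8, 2018.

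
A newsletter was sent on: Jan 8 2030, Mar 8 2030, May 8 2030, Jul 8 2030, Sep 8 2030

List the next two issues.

Nov 8 2030, Jan 8 2031

Gaps: 59, 61, 61, 62 days — not constant. Every event is on the 8th of the month.
Pattern: the 8th of every 2 months.
November 2030: Nov 8 2030.
Next: January 2031 → Jan 8 2031.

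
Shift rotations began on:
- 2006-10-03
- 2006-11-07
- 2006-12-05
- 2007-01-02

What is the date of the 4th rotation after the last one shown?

2007-05-01

Gaps: 35, 28, 28 days — a mix of 28 and 35. Every date is a Tuesday.
Each is the 1st Tuesday of its month.
1st Tuesday of February 2007: 2007-02-06.
1st Tuesday of March 2007: 2007-03-06.
1st Tuesday of April 2007: 2007-04-03.
1st Tuesday of May 2007: 2007-05-01.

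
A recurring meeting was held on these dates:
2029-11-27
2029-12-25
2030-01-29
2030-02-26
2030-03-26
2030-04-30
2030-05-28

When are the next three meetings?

2030-06-25, 2030-07-30, 2030-08-27

All Tuesdays; the gaps (28, 35, 28, 28, 35, 28) vary with month length.
This is the last Tuesday of each month.
Last Tuesday of June 2030: 2030-06-25.
Last Tuesday of July 2030: 2030-07-30.
Last Tuesday of August 2030: 2030-08-27.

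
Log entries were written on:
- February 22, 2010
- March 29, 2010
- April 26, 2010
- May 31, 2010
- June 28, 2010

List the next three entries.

July 26, 2010; August 30, 2010; September 27, 2010

Every date is a Monday; gaps 35, 28, 35, 28 days.
Each is the last Monday of its month (at least one falls on the 29th or later, ruling out '4th Monday').
July 2010 ends with Monday July 26, 2010.
Last Monday of August 2010: August 30, 2010.
Last Monday of September 2010: September 27, 2010.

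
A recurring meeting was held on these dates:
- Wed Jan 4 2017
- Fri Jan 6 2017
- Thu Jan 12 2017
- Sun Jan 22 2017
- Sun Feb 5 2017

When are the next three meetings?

Thu Feb 23 2017, Fri Mar 17 2017, Wed Apr 12 2017

Intervals are 2, 6, 10, 14 days — an arithmetic progression with common difference 4.
Next gap: 18 days. Sun Feb 5 2017 + 18 days = Thu Feb 23 2017.
Next gap: 22 days. Thu Feb 23 2017 + 22 days = Fri Mar 17 2017.
Next gap: 26 days. Fri Mar 17 2017 + 26 days = Wed Apr 12 2017.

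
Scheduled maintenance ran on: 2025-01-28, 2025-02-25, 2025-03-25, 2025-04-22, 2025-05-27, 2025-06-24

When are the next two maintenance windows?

Gaps: 28, 28, 28, 35, 28 days — a mix of 28 and 35. Every date is a Tuesday.
Each is the 4th Tuesday of its month.
4th Tuesday of July 2025: 2025-07-22.
4th Tuesday of August 2025: 2025-08-26.

2025-07-22, 2025-08-26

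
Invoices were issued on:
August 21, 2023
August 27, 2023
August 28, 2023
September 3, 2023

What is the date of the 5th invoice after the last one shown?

Every event lands on a Monday or Sunday (gaps cycle 6, 1, 6).
So the schedule is: every Monday and Sunday.
The following Monday is September 4, 2023.
The following Sunday is September 10, 2023.
Next Monday: September 11, 2023.
Next Sunday: September 17, 2023.
Next Monday: September 18, 2023.

September 18, 2023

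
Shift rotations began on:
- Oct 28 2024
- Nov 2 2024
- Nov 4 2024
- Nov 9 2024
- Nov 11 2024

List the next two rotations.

The gap pattern 5, 2, 5, 2 repeats every 2 events.
These are the Mondays and Saturdays of each week.
Next Saturday: Nov 16 2024.
The following Monday is Nov 18 2024.

Nov 16 2024, Nov 18 2024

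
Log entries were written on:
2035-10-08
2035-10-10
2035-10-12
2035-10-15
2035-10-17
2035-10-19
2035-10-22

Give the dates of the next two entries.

2035-10-24, 2035-10-26

Gaps: 2, 2, 3, 2, 2, 3 days — not constant, but cyclic with period 3.
The events fall on every Monday, Wednesday and Friday.
Next Wednesday: 2035-10-24.
Next Friday: 2035-10-26.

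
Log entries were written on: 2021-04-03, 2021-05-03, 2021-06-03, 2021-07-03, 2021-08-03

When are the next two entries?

Each date is the 3rd; the gaps (30, 31, 30, 31) track the month lengths.
The rule is the 3rd of each month.
September 2021: 2021-09-03.
Next: October 2021 → 2021-10-03.

2021-09-03, 2021-10-03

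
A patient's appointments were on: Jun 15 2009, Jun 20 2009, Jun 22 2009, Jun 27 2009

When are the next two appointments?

Gaps: 5, 2, 5 days — not constant, but cyclic with period 2.
The events fall on every Monday and Saturday.
The following Monday is Jun 29 2009.
Next Saturday: Jul 4 2009.

Jun 29 2009, Jul 4 2009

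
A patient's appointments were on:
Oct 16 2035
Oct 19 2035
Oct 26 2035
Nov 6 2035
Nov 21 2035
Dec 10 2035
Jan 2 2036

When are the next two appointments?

Jan 29 2036, Feb 29 2036

Intervals are 3, 7, 11, 15, 19, 23 days — an arithmetic progression with common difference 4.
Next gap: 27 days. Jan 2 2036 + 27 days = Jan 29 2036.
Next gap: 31 days. Jan 29 2036 + 31 days = Feb 29 2036.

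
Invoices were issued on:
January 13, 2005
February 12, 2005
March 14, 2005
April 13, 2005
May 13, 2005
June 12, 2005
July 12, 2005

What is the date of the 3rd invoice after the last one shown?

October 10, 2005

Every event comes 30 days after the last (30, 30, 30, 30, 30, 30).
July 12, 2005 + 30 days = August 11, 2005.
August 11, 2005 + 30 days = September 10, 2005.
September 10, 2005 + 30 days = October 10, 2005.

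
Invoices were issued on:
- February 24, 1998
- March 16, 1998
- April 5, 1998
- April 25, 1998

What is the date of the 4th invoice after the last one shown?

July 14, 1998

Gaps between consecutive events: 20, 20, 20 days — a constant 20-day interval.
April 25, 1998 + 20 days = May 15, 1998.
May 15, 1998 + 20 days = June 4, 1998.
June 4, 1998 + 20 days = June 24, 1998.
June 24, 1998 + 20 days = July 14, 1998.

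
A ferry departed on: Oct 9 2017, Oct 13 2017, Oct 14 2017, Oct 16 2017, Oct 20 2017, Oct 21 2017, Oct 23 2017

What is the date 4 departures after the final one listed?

The gap pattern 4, 1, 2, 4, 1, 2 repeats every 3 events.
These are the Mondays, Fridays and Saturdays of each week.
The following Friday is Oct 27 2017.
The following Saturday is Oct 28 2017.
Next Monday: Oct 30 2017.
The following Friday is Nov 3 2017.

Nov 3 2017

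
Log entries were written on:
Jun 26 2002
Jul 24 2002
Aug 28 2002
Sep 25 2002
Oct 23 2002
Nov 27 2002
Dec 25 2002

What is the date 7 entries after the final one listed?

All dates are Wednesdays, 28, 35, 28, 28, 35, 28 days apart.
Specifically, the 4th Wednesday of each month.
4th Wednesday of January 2003: Jan 22 2003.
4th Wednesday of February 2003: Feb 26 2003.
4th Wednesday of March 2003: Mar 26 2003.
4th Wednesday of April 2003: Apr 23 2003.
May 2003 — 4th Wednesday is May 28 2003.
4th Wednesday of June 2003: Jun 25 2003.
July 2003 — 4th Wednesday is Jul 23 2003.

Jul 23 2003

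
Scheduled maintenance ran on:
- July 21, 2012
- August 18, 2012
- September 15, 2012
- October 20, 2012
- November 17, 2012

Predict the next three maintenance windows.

These are Saturdays at 28- or 35-day spacing (28, 28, 35, 28).
The pattern: 3rd Saturday of the month.
3rd Saturday of December 2012: December 15, 2012.
3rd Saturday of January 2013: January 19, 2013.
February 2013 — 3rd Saturday is February 16, 2013.

December 15, 2012; January 19, 2013; February 16, 2013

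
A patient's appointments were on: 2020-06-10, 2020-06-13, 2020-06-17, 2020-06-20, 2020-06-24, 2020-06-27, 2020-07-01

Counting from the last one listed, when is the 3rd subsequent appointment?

2020-07-11

Gaps: 3, 4, 3, 4, 3, 4 days — not constant, but cyclic with period 2.
The events fall on every Wednesday and Saturday.
The following Saturday is 2020-07-04.
Next Wednesday: 2020-07-08.
The following Saturday is 2020-07-11.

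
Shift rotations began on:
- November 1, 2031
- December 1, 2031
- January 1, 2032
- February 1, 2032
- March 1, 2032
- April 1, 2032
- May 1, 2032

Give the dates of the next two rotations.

June 1, 2032; July 1, 2032

Each date is the 1st; the gaps (30, 31, 31, 29, 31, 30) track the month lengths.
The rule is the 1st of each month.
June 2032: June 1, 2032.
July 2032: July 1, 2032.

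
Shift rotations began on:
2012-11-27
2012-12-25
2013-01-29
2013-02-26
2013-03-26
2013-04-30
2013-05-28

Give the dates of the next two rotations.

Every date is a Tuesday; gaps 28, 35, 28, 28, 35, 28 days.
Each is the last Tuesday of its month (at least one falls on the 29th or later, ruling out '4th Tuesday').
Last Tuesday of June 2013: 2013-06-25.
Last Tuesday of July 2013: 2013-07-30.

2013-06-25, 2013-07-30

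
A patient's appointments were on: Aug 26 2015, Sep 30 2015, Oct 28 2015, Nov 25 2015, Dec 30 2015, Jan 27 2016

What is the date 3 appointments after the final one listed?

Apr 27 2016

These are Wednesdays with 35, 28, 28, 35, 28-day gaps.
Each is the final Wednesday of its month — Sep 30 2015 is past the 28th, so '4th Wednesday' doesn't fit.
Last Wednesday of February 2016: Feb 24 2016.
March 2016 ends with Wednesday Mar 30 2016.
April 2016 ends with Wednesday Apr 27 2016.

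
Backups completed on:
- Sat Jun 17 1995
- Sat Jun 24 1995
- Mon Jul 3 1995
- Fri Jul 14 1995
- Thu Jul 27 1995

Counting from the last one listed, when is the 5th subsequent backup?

The spacing grows by 2 each time: 7, 9, 11, 13 days.
Next gap: 15 days. Thu Jul 27 1995 + 15 days = Fri Aug 11 1995.
Next gap: 17 days. Fri Aug 11 1995 + 17 days = Mon Aug 28 1995.
Next gap: 19 days. Mon Aug 28 1995 + 19 days = Sat Sep 16 1995.
Next gap: 21 days. Sat Sep 16 1995 + 21 days = Sat Oct 7 1995.
Next gap: 23 days. Sat Oct 7 1995 + 23 days = Mon Oct 30 1995.

Mon Oct 30 1995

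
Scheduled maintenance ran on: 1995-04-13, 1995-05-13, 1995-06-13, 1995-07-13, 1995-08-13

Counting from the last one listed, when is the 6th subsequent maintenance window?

1996-02-13

Each date is the 13th; the gaps (30, 31, 30, 31) track the month lengths.
The rule is the 13th of each month.
Next: September 1995 → 1995-09-13.
Next: October 1995 → 1995-10-13.
Next: November 1995 → 1995-11-13.
December 1995: 1995-12-13.
January 1996: 1996-01-13.
Next: February 1996 → 1996-02-13.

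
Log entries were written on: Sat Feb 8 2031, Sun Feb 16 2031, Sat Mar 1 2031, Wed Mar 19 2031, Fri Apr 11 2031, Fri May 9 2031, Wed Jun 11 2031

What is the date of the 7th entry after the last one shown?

Gaps: 8, 13, 18, 23, 28, 33 days — each gap is 5 larger than the previous one.
Next gap: 38 days. Wed Jun 11 2031 + 38 days = Sat Jul 19 2031.
Next gap: 43 days. Sat Jul 19 2031 + 43 days = Sun Aug 31 2031.
Next gap: 48 days. Sun Aug 31 2031 + 48 days = Sat Oct 18 2031.
Next gap: 53 days. Sat Oct 18 2031 + 53 days = Wed Dec 10 2031.
Next gap: 58 days. Wed Dec 10 2031 + 58 days = Fri Feb 6 2032.
Next gap: 63 days. Fri Feb 6 2032 + 63 days = Fri Apr 9 2032.
Next gap: 68 days. Fri Apr 9 2032 + 68 days = Wed Jun 16 2032.

Wed Jun 16 2032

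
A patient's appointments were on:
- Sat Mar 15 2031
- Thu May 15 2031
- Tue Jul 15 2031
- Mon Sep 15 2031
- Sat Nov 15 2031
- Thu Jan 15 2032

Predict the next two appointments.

The day-of-month is always 15 (61, 61, 62, 61, 61 days between events).
So this recurs on the 15th of every 2 months.
March 2032: Mon Mar 15 2032.
Next: May 2032 → Sat May 15 2032.

Mon Mar 15 2032, Sat May 15 2032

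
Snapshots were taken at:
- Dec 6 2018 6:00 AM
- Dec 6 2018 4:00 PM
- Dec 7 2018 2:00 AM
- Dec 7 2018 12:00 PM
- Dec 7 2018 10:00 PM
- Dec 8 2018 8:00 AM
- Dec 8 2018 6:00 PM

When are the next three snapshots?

Dec 9 2018 4:00 AM, Dec 9 2018 2:00 PM, Dec 10 2018 12:00 AM

Spacing: 10, 10, 10, 10, 10, 10 h — constant 10 h.
Dec 8 2018 6:00 PM + 10 h = Dec 9 2018 4:00 AM.
Dec 9 2018 4:00 AM + 10 h = Dec 9 2018 2:00 PM.
Dec 9 2018 2:00 PM + 10 h = Dec 10 2018 12:00 AM.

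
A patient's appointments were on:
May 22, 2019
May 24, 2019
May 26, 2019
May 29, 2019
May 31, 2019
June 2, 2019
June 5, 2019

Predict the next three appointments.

June 7, 2019; June 9, 2019; June 12, 2019

The gap pattern 2, 2, 3, 2, 2, 3 repeats every 3 events.
These are the Wednesdays, Fridays and Sundays of each week.
Next Friday: June 7, 2019.
Next Sunday: June 9, 2019.
The following Wednesday is June 12, 2019.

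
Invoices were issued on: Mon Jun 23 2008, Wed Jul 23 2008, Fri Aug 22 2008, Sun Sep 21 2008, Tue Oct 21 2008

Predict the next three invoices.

The spacing is 30, 30, 30, 30 days — always 30 days.
Tue Oct 21 2008 + 30 days = Thu Nov 20 2008.
Thu Nov 20 2008 + 30 days = Sat Dec 20 2008.
Sat Dec 20 2008 + 30 days = Mon Jan 19 2009.

Thu Nov 20 2008, Sat Dec 20 2008, Mon Jan 19 2009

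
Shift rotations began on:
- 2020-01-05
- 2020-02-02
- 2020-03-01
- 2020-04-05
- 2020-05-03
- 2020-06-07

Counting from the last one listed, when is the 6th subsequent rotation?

2020-12-06

These are Sundays at 28- or 35-day spacing (28, 28, 35, 28, 35).
The pattern: 1st Sunday of the month.
July 2020 — 1st Sunday is 2020-07-05.
1st Sunday of August 2020: 2020-08-02.
September 2020 — 1st Sunday is 2020-09-06.
October 2020 — 1st Sunday is 2020-10-04.
1st Sunday of November 2020: 2020-11-01.
December 2020 — 1st Sunday is 2020-12-06.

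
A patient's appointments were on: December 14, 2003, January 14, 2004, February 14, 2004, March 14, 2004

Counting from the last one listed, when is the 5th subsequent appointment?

August 14, 2004

Gaps: 31, 31, 29 days — not constant. Every event is on the 14th of the month.
Pattern: the 14th of each month.
April 2004: April 14, 2004.
May 2004: May 14, 2004.
June 2004: June 14, 2004.
July 2004: July 14, 2004.
Next: August 2004 → August 14, 2004.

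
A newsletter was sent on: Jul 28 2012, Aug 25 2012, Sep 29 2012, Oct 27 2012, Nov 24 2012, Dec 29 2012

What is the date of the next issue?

Every date is a Saturday; gaps 28, 35, 28, 28, 35 days.
Each is the last Saturday of its month (at least one falls on the 29th or later, ruling out '4th Saturday').
Last Saturday of January 2013: Jan 26 2013.

Jan 26 2013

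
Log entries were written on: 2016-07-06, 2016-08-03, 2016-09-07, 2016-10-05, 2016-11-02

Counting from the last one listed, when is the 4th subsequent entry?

2017-03-01

These are Wednesdays at 28- or 35-day spacing (28, 35, 28, 28).
The pattern: 1st Wednesday of the month.
1st Wednesday of December 2016: 2016-12-07.
January 2017 — 1st Wednesday is 2017-01-04.
February 2017 — 1st Wednesday is 2017-02-01.
March 2017 — 1st Wednesday is 2017-03-01.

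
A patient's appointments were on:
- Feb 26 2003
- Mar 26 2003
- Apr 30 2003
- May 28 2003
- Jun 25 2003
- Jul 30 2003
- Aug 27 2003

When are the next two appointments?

Sep 24 2003, Oct 29 2003

Every date is a Wednesday; gaps 28, 35, 28, 28, 35, 28 days.
Each is the last Wednesday of its month (at least one falls on the 29th or later, ruling out '4th Wednesday').
Last Wednesday of September 2003: Sep 24 2003.
Last Wednesday of October 2003: Oct 29 2003.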